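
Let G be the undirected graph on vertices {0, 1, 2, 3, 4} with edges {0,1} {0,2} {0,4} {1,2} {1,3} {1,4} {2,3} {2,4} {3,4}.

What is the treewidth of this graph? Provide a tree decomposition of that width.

The largest bag has 4 vertices, giving width 3; this decomposition certifies tw(G) ≤ 3. For the lower bound, the 4 vertices {0, 1, 2, 4} are pairwise adjacent, and any tree decomposition puts a clique entirely inside one bag — forcing width ≥ 3. Hence tw(G) = 3 exactly.

Treewidth 3.
Bags: B1 = {1, 2, 3, 4}  B2 = {0, 1, 2, 4}
Tree: B1–B2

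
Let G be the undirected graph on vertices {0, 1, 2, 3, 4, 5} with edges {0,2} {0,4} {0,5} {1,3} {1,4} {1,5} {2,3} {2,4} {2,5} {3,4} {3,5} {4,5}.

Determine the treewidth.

3

A width-3 tree decomposition is:
Bags: B1 = {0, 2, 4, 5}  B2 = {2, 3, 4, 5}  B3 = {1, 3, 4, 5}
Tree: B1–B2, B2–B3
Every bag has size at most 4, so the width is 4 − 1 = 3 and tw(G) ≤ 3. On the other hand G contains the 4-clique {1, 3, 4, 5}. A clique must lie in a single bag of any decomposition, so no decomposition can have width below 3. The upper and lower bounds meet at 3, so that is the treewidth.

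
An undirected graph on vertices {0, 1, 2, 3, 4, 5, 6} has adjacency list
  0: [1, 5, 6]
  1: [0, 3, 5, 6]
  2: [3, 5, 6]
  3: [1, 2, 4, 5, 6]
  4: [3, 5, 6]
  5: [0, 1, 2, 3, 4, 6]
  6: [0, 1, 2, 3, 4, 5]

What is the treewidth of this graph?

3

A width-3 tree decomposition is:
Bags: B1 = {0, 1, 5, 6}  B2 = {1, 3, 5, 6}  B3 = {3, 4, 5, 6}  B4 = {2, 3, 5, 6}
Tree: B1–B2, B2–B3, B3–B4
The largest bag has 4 vertices, giving width 3; this decomposition certifies tw(G) ≤ 3. On the other hand G contains the 4-clique {0, 1, 5, 6}. A clique must lie in a single bag of any decomposition, so no decomposition can have width below 3. The upper and lower bounds meet at 3, so that is the treewidth.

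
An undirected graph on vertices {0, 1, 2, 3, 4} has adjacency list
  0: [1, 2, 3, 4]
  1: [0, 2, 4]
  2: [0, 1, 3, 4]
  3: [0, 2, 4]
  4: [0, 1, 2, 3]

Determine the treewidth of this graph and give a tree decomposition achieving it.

Treewidth 3.
Bags: B1 = {0, 1, 2, 4}  B2 = {0, 2, 3, 4}
Tree: B1–B2

Every bag has size at most 4, so the width is 4 − 1 = 3 and tw(G) ≤ 3. Conversely, {0, 1, 2, 4} is a clique of size 4, and the vertices of any clique must share a bag in every tree decomposition; so some bag has ≥ 4 vertices and tw(G) ≥ 3. Combining the bounds, tw(G) = 3.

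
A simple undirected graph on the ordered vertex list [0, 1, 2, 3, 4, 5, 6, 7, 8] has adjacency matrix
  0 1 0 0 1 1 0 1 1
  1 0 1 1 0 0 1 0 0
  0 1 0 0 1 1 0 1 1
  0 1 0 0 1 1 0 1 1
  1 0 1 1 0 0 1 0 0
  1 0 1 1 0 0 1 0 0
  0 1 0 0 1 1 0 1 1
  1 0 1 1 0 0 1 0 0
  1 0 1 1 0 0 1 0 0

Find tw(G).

A width-4 tree decomposition is:
Bags: B1 = {0, 2, 3, 4, 6}  B2 = {0, 2, 3, 5, 6}  B3 = {0, 1, 2, 3, 6}  B4 = {0, 2, 3, 6, 7}  B5 = {0, 2, 3, 6, 8}
Tree: B1–B2, B2–B3, B3–B4, B4–B5
The largest bag has 5 vertices, giving width 4; this decomposition certifies tw(G) ≤ 4. For the lower bound: the 5 vertex sets {0,4}, {2,5}, {1,6}, {3}, {7} are disjoint, each induces a connected subgraph, and every pair is joined by at least one edge of G. Contracting each set to a single vertex therefore yields K_{5} as a minor, and since treewidth is minor-monotone, tw(G) ≥ tw(K_{5}) = 4. Combining the bounds, tw(G) = 4.

4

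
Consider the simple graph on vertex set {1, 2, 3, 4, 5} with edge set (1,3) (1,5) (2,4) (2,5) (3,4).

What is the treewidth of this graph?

A width-2 tree decomposition is:
Bags: B1 = {1, 2, 5}  B2 = {1, 2, 3}  B3 = {2, 3, 4}
Tree: B1–B2, B2–B3
Every bag has size at most 3, so the width is 3 − 1 = 2 and tw(G) ≤ 2. Since 2–5–1–3–4–2 is a cycle in G, G is not acyclic. Forests are exactly the graphs of treewidth ≤ 1, so tw(G) ≥ 2. The upper and lower bounds meet at 2, so that is the treewidth.

2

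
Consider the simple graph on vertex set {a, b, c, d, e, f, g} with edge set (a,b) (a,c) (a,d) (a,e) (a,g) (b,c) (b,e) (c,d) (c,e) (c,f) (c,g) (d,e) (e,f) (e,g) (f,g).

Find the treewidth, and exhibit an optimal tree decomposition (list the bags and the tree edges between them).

Treewidth 3.
Bags: B1 = {a, c, e, g}  B2 = {a, c, d, e}  B3 = {a, b, c, e}  B4 = {c, e, f, g}
Tree: B1–B2, B2–B3, B1–B4

The largest bag has 4 vertices, giving width 3; this decomposition certifies tw(G) ≤ 3. On the other hand G contains the 4-clique {a, c, d, e}. A clique must lie in a single bag of any decomposition, so no decomposition can have width below 3. Combining the bounds, tw(G) = 3.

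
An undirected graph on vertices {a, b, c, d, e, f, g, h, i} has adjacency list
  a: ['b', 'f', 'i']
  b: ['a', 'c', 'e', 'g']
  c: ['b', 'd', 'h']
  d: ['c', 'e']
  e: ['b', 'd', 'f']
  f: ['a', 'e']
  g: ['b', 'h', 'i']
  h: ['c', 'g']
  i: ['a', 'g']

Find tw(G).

A width-3 tree decomposition is:
Bags: B1 = {c, d, e, h}  B2 = {b, c, e, h}  B3 = {b, e, g, h}  B4 = {b, e, f, g}  B5 = {a, b, f, g}  B6 = {a, f, g, i}
Tree: B1–B2, B2–B3, B3–B4, B4–B5, B5–B6
Every bag has size at most 4, so the width is 4 − 1 = 3 and tw(G) ≤ 3. For the lower bound: the 4 vertex sets {c,d,h}, {e}, {b}, {a,f,g,i} are disjoint, each induces a connected subgraph, and every pair is joined by at least one edge of G. Contracting each set to a single vertex therefore yields K_{4} as a minor, and since treewidth is minor-monotone, tw(G) ≥ tw(K_{4}) = 3. Therefore the treewidth is 3.

3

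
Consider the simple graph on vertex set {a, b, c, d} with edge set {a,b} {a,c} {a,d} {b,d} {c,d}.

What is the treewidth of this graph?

2

A width-2 tree decomposition is:
Bags: B1 = {a, b, d}  B2 = {a, c, d}
Tree: B1–B2
The largest bag has 3 vertices, giving width 2; this decomposition certifies tw(G) ≤ 2. Conversely, {a, c, d} is a clique of size 3, and the vertices of any clique must share a bag in every tree decomposition; so some bag has ≥ 3 vertices and tw(G) ≥ 2. Therefore the treewidth is 2.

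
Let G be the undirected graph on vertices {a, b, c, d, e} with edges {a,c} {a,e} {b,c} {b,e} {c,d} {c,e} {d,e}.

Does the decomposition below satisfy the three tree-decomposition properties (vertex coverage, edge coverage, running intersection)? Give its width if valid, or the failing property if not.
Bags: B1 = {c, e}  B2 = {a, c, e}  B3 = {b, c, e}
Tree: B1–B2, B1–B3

No — vertex d appears in no bag.

A tree decomposition must satisfy three properties: every vertex lies in some bag; for every edge, both endpoints lie together in some bag; and for every vertex, the bags containing it form a connected subtree. Here vertex d appears in no bag, so the decomposition is invalid.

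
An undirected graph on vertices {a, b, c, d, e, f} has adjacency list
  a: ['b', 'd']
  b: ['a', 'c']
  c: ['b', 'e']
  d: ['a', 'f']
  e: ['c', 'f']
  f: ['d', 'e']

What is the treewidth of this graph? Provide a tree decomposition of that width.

Treewidth 2.
Bags: B1 = {d, e, f}  B2 = {c, d, e}  B3 = {b, c, d}  B4 = {a, b, d}
Tree: B1–B2, B2–B3, B3–B4

The largest bag has 3 vertices, giving width 2; this decomposition certifies tw(G) ≤ 2. Since d–f–e–c–b–a–d is a cycle in G, G is not acyclic. Forests are exactly the graphs of treewidth ≤ 1, so tw(G) ≥ 2. Combining the bounds, tw(G) = 2.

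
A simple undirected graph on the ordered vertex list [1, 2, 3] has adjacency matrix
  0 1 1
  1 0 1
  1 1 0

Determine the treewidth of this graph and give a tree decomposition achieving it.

Treewidth 2.
One such decomposition:
Bags: B1 = {1, 2, 3}
Tree: (single bag)

A single bag containing all 3 vertices is trivially a valid decomposition of width 2. On the other hand G contains the 3-clique {1, 2, 3}. A clique must lie in a single bag of any decomposition, so no decomposition can have width below 2. Hence tw(G) = 2 exactly.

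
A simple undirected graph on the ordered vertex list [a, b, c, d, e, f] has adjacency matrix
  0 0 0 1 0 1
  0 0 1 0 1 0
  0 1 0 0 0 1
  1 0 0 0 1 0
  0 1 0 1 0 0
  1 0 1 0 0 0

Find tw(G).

2

A width-2 tree decomposition is:
Bags: B1 = {a, d, f}  B2 = {d, e, f}  B3 = {b, e, f}  B4 = {b, c, f}
Tree: B1–B2, B2–B3, B3–B4
Each bag holds 3 vertices, so the decomposition has width 2, which upper-bounds the treewidth. For the lower bound, G contains the cycle f–a–d–e–b–c–f, so G is not a forest; only forests have treewidth ≤ 1, hence tw(G) ≥ 2. Therefore the treewidth is 2.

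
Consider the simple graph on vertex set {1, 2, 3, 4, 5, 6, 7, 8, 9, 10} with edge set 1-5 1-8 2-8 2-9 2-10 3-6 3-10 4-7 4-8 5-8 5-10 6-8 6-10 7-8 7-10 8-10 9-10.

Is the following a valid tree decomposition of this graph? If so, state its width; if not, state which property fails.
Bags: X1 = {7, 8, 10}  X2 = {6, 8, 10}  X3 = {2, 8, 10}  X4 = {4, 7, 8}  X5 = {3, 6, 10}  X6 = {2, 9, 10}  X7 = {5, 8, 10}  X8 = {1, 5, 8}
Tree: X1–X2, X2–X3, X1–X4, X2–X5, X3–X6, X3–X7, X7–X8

Checking the three conditions: (i) the bags cover all of {1, 2, 3, 4, 5, 6, 7, 8, 9, 10}; (ii) for each edge, some bag contains both endpoints; (iii) the bags containing any fixed vertex form a subtree. All hold, so the decomposition is valid with width 3 − 1 = 2.

Yes; width 2.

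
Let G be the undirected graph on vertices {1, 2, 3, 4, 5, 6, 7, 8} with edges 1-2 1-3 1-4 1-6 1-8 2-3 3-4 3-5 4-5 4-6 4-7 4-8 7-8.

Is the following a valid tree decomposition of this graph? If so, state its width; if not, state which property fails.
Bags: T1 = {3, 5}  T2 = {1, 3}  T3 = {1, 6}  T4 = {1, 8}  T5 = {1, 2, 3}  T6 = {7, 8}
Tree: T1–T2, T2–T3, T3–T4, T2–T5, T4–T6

No — vertex 4 appears in no bag.

A tree decomposition must satisfy three properties: every vertex lies in some bag; for every edge, both endpoints lie together in some bag; and for every vertex, the bags containing it form a connected subtree. Here vertex 4 appears in no bag, so the decomposition is invalid.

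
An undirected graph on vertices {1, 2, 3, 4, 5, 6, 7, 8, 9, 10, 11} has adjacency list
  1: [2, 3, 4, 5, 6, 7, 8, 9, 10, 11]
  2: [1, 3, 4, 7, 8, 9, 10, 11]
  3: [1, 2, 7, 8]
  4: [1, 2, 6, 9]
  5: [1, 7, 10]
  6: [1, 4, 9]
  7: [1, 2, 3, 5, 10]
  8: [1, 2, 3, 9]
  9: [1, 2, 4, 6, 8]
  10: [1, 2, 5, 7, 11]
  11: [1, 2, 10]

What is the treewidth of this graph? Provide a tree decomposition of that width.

The largest bag has 4 vertices, giving width 3; this decomposition certifies tw(G) ≤ 3. Conversely, {1, 2, 3, 8} is a clique of size 4, and the vertices of any clique must share a bag in every tree decomposition; so some bag has ≥ 4 vertices and tw(G) ≥ 3. Combining the bounds, tw(G) = 3.

Treewidth 3.
Bags: B1 = {1, 2, 8, 9}  B2 = {1, 2, 3, 8}  B3 = {1, 2, 3, 7}  B4 = {1, 2, 4, 9}  B5 = {1, 2, 7, 10}  B6 = {1, 5, 7, 10}  B7 = {1, 4, 6, 9}  B8 = {1, 2, 10, 11}
Tree: B1–B2, B2–B3, B1–B4, B3–B5, B5–B6, B4–B7, B5–B8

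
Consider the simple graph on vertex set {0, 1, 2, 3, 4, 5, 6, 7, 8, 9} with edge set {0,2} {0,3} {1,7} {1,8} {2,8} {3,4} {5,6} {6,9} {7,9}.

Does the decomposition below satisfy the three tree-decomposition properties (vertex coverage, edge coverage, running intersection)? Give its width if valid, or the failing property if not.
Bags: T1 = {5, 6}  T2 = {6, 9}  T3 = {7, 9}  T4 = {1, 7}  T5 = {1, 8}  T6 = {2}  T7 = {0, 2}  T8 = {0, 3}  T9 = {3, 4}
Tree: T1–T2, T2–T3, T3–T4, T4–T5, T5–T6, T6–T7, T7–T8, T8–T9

A tree decomposition must satisfy three properties: every vertex lies in some bag; for every edge, both endpoints lie together in some bag; and for every vertex, the bags containing it form a connected subtree. Here edge (8,2) lies in no bag, so the decomposition is invalid.

No — edge (8,2) lies in no bag.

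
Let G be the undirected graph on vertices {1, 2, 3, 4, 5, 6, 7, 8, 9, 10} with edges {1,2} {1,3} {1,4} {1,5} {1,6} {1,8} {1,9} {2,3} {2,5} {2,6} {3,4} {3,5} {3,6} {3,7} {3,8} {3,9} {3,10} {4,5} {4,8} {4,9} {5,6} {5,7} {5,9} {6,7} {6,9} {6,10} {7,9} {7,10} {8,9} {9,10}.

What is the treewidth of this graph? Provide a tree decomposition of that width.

Treewidth 4.
Bags: B1 = {1, 3, 5, 6, 9}  B2 = {3, 5, 6, 7, 9}  B3 = {1, 3, 4, 5, 9}  B4 = {1, 3, 4, 8, 9}  B5 = {1, 2, 3, 5, 6}  B6 = {3, 6, 7, 9, 10}
Tree: B1–B2, B1–B3, B3–B4, B1–B5, B2–B6

Each bag holds 5 vertices, so the decomposition has width 4, which upper-bounds the treewidth. For the lower bound, the 5 vertices {1, 3, 4, 8, 9} are pairwise adjacent, and any tree decomposition puts a clique entirely inside one bag — forcing width ≥ 4. Hence tw(G) = 4 exactly.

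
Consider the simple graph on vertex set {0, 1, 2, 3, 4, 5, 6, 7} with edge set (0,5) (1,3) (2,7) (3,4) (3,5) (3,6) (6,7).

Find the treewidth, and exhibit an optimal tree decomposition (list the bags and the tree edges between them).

Treewidth 1.
One optimal decomposition is:
Bags: B1 = {3, 5}  B2 = {3, 4}  B3 = {1, 3}  B4 = {0, 5}  B5 = {3, 6}  B6 = {6, 7}  B7 = {2, 7}
Tree: B1–B2, B2–B3, B1–B4, B2–B5, B5–B6, B6–B7

Each bag holds 2 vertices, so the decomposition has width 1, which upper-bounds the treewidth. G has an edge, so its treewidth is at least 1. Therefore the treewidth is 1.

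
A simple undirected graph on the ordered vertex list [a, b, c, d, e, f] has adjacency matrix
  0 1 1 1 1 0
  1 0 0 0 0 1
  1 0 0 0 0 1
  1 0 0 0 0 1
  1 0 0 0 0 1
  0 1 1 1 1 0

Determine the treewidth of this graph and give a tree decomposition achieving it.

Treewidth 2.
One such decomposition:
Bags: B1 = {a, b, f}  B2 = {a, c, f}  B3 = {a, e, f}  B4 = {a, d, f}
Tree: B1–B2, B2–B3, B3–B4

Each bag holds 3 vertices, so the decomposition has width 2, which upper-bounds the treewidth. For the lower bound, G contains the cycle f–b–a–c–f, so G is not a forest; only forests have treewidth ≤ 1, hence tw(G) ≥ 2. Hence tw(G) = 2 exactly.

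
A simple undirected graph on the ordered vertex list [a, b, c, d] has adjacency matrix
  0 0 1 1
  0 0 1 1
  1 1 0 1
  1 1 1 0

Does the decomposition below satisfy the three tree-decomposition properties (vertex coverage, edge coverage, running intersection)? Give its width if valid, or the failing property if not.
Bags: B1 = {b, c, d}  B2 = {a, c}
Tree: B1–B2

A tree decomposition must satisfy three properties: every vertex lies in some bag; for every edge, both endpoints lie together in some bag; and for every vertex, the bags containing it form a connected subtree. Here edge (d,a) lies in no bag, so the decomposition is invalid.

No — edge (d,a) lies in no bag.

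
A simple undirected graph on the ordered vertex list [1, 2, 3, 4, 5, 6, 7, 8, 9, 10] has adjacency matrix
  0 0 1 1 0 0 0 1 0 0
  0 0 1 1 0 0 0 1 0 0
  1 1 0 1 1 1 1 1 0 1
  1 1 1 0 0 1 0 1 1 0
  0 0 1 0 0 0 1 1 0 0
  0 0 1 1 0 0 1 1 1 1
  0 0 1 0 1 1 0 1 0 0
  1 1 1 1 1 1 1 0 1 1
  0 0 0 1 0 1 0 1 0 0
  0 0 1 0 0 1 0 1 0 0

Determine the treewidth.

A width-3 tree decomposition is:
Bags: B1 = {3, 6, 8, 10}  B2 = {3, 4, 6, 8}  B3 = {4, 6, 8, 9}  B4 = {3, 6, 7, 8}  B5 = {2, 3, 4, 8}  B6 = {1, 3, 4, 8}  B7 = {3, 5, 7, 8}
Tree: B1–B2, B2–B3, B1–B4, B2–B5, B5–B6, B4–B7
Every bag has size at most 4, so the width is 4 − 1 = 3 and tw(G) ≤ 3. Conversely, {4, 6, 8, 9} is a clique of size 4, and the vertices of any clique must share a bag in every tree decomposition; so some bag has ≥ 4 vertices and tw(G) ≥ 3. Therefore the treewidth is 3.

3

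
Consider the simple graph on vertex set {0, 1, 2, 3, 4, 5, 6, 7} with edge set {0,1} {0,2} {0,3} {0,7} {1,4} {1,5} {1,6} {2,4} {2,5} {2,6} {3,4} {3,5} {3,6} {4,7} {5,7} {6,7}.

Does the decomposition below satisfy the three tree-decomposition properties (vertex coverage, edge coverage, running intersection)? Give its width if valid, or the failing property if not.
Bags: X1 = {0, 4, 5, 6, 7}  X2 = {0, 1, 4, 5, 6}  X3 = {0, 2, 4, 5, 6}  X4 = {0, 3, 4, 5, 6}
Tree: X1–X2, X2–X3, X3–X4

Checking the three conditions: (i) the bags cover all of {0, 1, 2, 3, 4, 5, 6, 7}; (ii) for each edge, some bag contains both endpoints; (iii) the bags containing any fixed vertex form a subtree. All hold, so the decomposition is valid with width 5 − 1 = 4.

Yes; width 4.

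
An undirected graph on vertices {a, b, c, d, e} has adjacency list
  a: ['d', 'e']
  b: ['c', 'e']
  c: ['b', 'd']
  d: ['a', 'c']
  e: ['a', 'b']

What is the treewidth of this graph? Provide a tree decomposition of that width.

Treewidth 2.
One such decomposition:
Bags: B1 = {a, c, d}  B2 = {a, c, e}  B3 = {b, c, e}
Tree: B1–B2, B2–B3

Every bag has size at most 3, so the width is 3 − 1 = 2 and tw(G) ≤ 2. For the lower bound, G contains the cycle c–d–a–e–b–c, so G is not a forest; only forests have treewidth ≤ 1, hence tw(G) ≥ 2. Hence tw(G) = 2 exactly.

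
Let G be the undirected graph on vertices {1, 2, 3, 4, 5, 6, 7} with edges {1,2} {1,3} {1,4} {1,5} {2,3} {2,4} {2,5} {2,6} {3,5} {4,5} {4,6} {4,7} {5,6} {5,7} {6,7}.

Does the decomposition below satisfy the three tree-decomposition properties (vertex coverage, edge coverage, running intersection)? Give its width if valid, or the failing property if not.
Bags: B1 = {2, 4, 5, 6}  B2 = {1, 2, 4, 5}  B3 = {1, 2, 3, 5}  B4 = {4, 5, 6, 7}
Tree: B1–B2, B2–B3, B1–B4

Yes; width 3.

Vertex coverage: the bags together contain {1, 2, 3, 4, 5, 6, 7}, the full vertex set. Edge coverage: each edge of G has both endpoints in at least one bag. Running intersection: for every vertex, the bags containing it form a connected subtree. All three properties hold, so this is a valid tree decomposition of width max|bag| − 1 = 3, and hence tw(G) ≤ 3.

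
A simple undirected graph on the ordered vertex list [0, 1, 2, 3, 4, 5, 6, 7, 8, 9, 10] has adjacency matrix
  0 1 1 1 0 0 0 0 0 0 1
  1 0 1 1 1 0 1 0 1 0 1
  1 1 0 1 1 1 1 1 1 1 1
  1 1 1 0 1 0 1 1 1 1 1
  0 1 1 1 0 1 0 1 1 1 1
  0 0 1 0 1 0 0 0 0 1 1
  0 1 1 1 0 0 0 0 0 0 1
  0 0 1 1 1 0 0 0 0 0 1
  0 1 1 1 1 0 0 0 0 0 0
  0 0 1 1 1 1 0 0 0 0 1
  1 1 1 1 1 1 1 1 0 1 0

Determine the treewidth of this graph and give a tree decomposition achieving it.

Every bag has size at most 5, so the width is 5 − 1 = 4 and tw(G) ≤ 4. Conversely, {1, 2, 3, 4, 8} is a clique of size 5, and the vertices of any clique must share a bag in every tree decomposition; so some bag has ≥ 5 vertices and tw(G) ≥ 4. Combining the bounds, tw(G) = 4.

Treewidth 4.
One such decomposition:
Bags: B1 = {1, 2, 3, 4, 10}  B2 = {2, 3, 4, 9, 10}  B3 = {2, 3, 4, 7, 10}  B4 = {0, 1, 2, 3, 10}  B5 = {1, 2, 3, 4, 8}  B6 = {2, 4, 5, 9, 10}  B7 = {1, 2, 3, 6, 10}
Tree: B1–B2, B2–B3, B1–B4, B1–B5, B2–B6, B1–B7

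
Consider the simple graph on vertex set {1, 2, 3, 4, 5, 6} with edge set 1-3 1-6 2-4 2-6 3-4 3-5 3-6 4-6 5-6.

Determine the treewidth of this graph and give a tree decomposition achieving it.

Every bag has size at most 3, so the width is 3 − 1 = 2 and tw(G) ≤ 2. On the other hand G contains the 3-clique {2, 4, 6}. A clique must lie in a single bag of any decomposition, so no decomposition can have width below 2. The upper and lower bounds meet at 2, so that is the treewidth.

Treewidth 2.
One optimal decomposition is:
Bags: B1 = {3, 4, 6}  B2 = {1, 3, 6}  B3 = {2, 4, 6}  B4 = {3, 5, 6}
Tree: B1–B2, B1–B3, B1–B4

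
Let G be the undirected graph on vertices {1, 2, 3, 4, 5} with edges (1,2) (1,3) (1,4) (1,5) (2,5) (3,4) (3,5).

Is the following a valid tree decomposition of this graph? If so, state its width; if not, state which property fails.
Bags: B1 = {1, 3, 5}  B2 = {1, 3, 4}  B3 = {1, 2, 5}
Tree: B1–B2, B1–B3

Yes; width 2.

Checking the three conditions: (i) the bags cover all of {1, 2, 3, 4, 5}; (ii) for each edge, some bag contains both endpoints; (iii) the bags containing any fixed vertex form a subtree. All hold, so the decomposition is valid with width 3 − 1 = 2.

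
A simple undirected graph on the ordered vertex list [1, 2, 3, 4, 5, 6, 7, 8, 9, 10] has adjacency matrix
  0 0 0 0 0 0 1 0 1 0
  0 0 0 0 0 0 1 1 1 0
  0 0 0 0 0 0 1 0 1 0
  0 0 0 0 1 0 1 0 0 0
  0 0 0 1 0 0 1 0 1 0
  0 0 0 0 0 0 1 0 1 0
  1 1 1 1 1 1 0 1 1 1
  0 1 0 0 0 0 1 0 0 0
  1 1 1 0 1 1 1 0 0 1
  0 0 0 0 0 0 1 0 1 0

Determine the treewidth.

2

A width-2 tree decomposition is:
Bags: B1 = {3, 7, 9}  B2 = {5, 7, 9}  B3 = {7, 9, 10}  B4 = {2, 7, 9}  B5 = {2, 7, 8}  B6 = {4, 5, 7}  B7 = {1, 7, 9}  B8 = {6, 7, 9}
Tree: B1–B2, B1–B3, B3–B4, B4–B5, B2–B6, B1–B7, B4–B8
Each bag holds 3 vertices, so the decomposition has width 2, which upper-bounds the treewidth. Conversely, {2, 7, 8} is a clique of size 3, and the vertices of any clique must share a bag in every tree decomposition; so some bag has ≥ 3 vertices and tw(G) ≥ 2. Combining the bounds, tw(G) = 2.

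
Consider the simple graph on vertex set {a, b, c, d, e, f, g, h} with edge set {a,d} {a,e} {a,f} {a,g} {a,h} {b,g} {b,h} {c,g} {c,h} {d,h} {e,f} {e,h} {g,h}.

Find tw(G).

2

A width-2 tree decomposition is:
Bags: B1 = {a, g, h}  B2 = {a, d, h}  B3 = {a, e, h}  B4 = {a, e, f}  B5 = {c, g, h}  B6 = {b, g, h}
Tree: B1–B2, B1–B3, B3–B4, B1–B5, B5–B6
The largest bag has 3 vertices, giving width 2; this decomposition certifies tw(G) ≤ 2. Conversely, {a, d, h} is a clique of size 3, and the vertices of any clique must share a bag in every tree decomposition; so some bag has ≥ 3 vertices and tw(G) ≥ 2. Combining the bounds, tw(G) = 2.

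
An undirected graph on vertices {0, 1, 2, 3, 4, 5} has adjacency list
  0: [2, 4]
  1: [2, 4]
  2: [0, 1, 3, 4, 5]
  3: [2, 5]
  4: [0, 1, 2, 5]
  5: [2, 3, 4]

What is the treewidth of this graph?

A width-2 tree decomposition is:
Bags: B1 = {2, 4, 5}  B2 = {0, 2, 4}  B3 = {2, 3, 5}  B4 = {1, 2, 4}
Tree: B1–B2, B1–B3, B2–B4
Each bag holds 3 vertices, so the decomposition has width 2, which upper-bounds the treewidth. For the lower bound, the 3 vertices {2, 3, 5} are pairwise adjacent, and any tree decomposition puts a clique entirely inside one bag — forcing width ≥ 2. Hence tw(G) = 2 exactly.

2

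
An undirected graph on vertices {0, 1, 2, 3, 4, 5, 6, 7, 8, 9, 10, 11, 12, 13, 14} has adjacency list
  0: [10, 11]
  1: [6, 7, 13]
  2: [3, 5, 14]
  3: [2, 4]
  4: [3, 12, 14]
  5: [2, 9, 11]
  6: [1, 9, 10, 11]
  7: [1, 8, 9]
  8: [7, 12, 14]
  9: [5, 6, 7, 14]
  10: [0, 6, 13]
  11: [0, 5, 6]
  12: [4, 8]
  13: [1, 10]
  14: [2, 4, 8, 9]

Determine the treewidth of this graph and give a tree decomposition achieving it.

The largest bag has 4 vertices, giving width 3; this decomposition certifies tw(G) ≤ 3. For the lower bound: the 4 vertex sets {0,10,13}, {1}, {6}, {5,7,9,11} are disjoint, each induces a connected subgraph, and every pair is joined by at least one edge of G. Contracting each set to a single vertex therefore yields K_{4} as a minor, and since treewidth is minor-monotone, tw(G) ≥ tw(K_{4}) = 3. Hence tw(G) = 3 exactly.

Treewidth 3.
One optimal decomposition is:
Bags: B1 = {0, 1, 10, 13}  B2 = {0, 1, 6, 10}  B3 = {0, 1, 6, 11}  B4 = {1, 6, 7, 11}  B5 = {6, 7, 9, 11}  B6 = {5, 7, 9, 11}  B7 = {5, 7, 8, 9}  B8 = {5, 8, 9, 14}  B9 = {2, 5, 8, 14}  B10 = {2, 8, 12, 14}  B11 = {2, 4, 12, 14}  B12 = {2, 3, 4, 12}
Tree: B1–B2, B2–B3, B3–B4, B4–B5, B5–B6, B6–B7, B7–B8, B8–B9, B9–B10, B10–B11, B11–B12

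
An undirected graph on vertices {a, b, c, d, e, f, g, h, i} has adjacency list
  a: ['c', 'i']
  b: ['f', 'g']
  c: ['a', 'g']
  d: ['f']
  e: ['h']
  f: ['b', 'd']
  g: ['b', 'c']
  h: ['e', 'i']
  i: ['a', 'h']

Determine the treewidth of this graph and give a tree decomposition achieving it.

Treewidth 1.
One optimal decomposition is:
Bags: B1 = {d, f}  B2 = {b, f}  B3 = {b, g}  B4 = {c, g}  B5 = {a, c}  B6 = {a, i}  B7 = {h, i}  B8 = {e, h}
Tree: B1–B2, B2–B3, B3–B4, B4–B5, B5–B6, B6–B7, B7–B8

Every bag has size at most 2, so the width is 2 − 1 = 1 and tw(G) ≤ 1. G has an edge, so its treewidth is at least 1. The upper and lower bounds meet at 1, so that is the treewidth.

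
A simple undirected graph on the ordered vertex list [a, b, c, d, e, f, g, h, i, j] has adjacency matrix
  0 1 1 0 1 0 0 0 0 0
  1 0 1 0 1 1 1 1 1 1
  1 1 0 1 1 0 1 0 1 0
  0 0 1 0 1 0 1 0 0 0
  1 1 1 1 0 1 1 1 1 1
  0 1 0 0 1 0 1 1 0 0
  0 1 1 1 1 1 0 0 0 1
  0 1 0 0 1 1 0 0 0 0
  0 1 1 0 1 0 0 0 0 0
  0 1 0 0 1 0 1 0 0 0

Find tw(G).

3

A width-3 tree decomposition is:
Bags: B1 = {c, d, e, g}  B2 = {b, c, e, g}  B3 = {b, e, g, j}  B4 = {a, b, c, e}  B5 = {b, e, f, g}  B6 = {b, e, f, h}  B7 = {b, c, e, i}
Tree: B1–B2, B2–B3, B2–B4, B3–B5, B5–B6, B2–B7
Every bag has size at most 4, so the width is 4 − 1 = 3 and tw(G) ≤ 3. For the lower bound, the 4 vertices {c, d, e, g} are pairwise adjacent, and any tree decomposition puts a clique entirely inside one bag — forcing width ≥ 3. Therefore the treewidth is 3.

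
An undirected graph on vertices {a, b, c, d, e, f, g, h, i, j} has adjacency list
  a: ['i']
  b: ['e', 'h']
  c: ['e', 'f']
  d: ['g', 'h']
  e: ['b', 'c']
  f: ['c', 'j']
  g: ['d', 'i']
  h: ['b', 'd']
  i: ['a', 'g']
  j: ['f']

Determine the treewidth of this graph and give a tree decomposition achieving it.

Treewidth 1.
One optimal decomposition is:
Bags: B1 = {f, j}  B2 = {c, f}  B3 = {c, e}  B4 = {b, e}  B5 = {b, h}  B6 = {d, h}  B7 = {d, g}  B8 = {g, i}  B9 = {a, i}
Tree: B1–B2, B2–B3, B3–B4, B4–B5, B5–B6, B6–B7, B7–B8, B8–B9

Each bag holds 2 vertices, so the decomposition has width 1, which upper-bounds the treewidth. G has an edge, so its treewidth is at least 1. The upper and lower bounds meet at 1, so that is the treewidth.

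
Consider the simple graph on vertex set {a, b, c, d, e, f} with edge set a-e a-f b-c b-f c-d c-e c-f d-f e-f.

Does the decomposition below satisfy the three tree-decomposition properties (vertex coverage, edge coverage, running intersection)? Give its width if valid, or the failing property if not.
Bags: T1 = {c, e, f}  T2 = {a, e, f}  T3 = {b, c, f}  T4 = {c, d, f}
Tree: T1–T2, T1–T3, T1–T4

Yes; width 2.

Vertex coverage: the bags together contain {a, b, c, d, e, f}, the full vertex set. Edge coverage: each edge of G has both endpoints in at least one bag. Running intersection: for every vertex, the bags containing it form a connected subtree. All three properties hold, so this is a valid tree decomposition of width max|bag| − 1 = 2, and hence tw(G) ≤ 2.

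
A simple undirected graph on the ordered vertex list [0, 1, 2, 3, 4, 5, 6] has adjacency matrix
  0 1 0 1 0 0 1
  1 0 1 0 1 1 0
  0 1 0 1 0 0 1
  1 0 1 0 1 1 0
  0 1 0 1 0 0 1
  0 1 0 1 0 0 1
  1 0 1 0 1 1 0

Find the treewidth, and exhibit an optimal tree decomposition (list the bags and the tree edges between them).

Each bag holds 4 vertices, so the decomposition has width 3, which upper-bounds the treewidth. For the lower bound: the 4 vertex sets {5,6}, {0,1}, {3}, {4} are disjoint, each induces a connected subgraph, and every pair is joined by at least one edge of G. Contracting each set to a single vertex therefore yields K_{4} as a minor, and since treewidth is minor-monotone, tw(G) ≥ tw(K_{4}) = 3. Combining the bounds, tw(G) = 3.

Treewidth 3.
Bags: B1 = {1, 3, 5, 6}  B2 = {0, 1, 3, 6}  B3 = {1, 3, 4, 6}  B4 = {1, 2, 3, 6}
Tree: B1–B2, B2–B3, B3–B4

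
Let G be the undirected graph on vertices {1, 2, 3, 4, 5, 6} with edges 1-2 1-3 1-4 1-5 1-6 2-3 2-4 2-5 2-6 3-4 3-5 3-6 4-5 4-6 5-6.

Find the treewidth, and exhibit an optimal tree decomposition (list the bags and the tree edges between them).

A single bag containing all 6 vertices is trivially a valid decomposition of width 5. On the other hand G contains the 6-clique {1, 2, 3, 4, 5, 6}. A clique must lie in a single bag of any decomposition, so no decomposition can have width below 5. Therefore the treewidth is 5.

Treewidth 5.
Bags: B1 = {1, 2, 3, 4, 5, 6}
Tree: (single bag)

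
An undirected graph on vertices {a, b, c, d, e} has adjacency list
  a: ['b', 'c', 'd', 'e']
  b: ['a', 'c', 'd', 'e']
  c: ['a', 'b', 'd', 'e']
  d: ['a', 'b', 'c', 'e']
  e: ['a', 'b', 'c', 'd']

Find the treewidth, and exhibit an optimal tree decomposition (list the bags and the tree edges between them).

A single bag containing all 5 vertices is trivially a valid decomposition of width 4. For the lower bound, the 5 vertices {a, b, c, d, e} are pairwise adjacent, and any tree decomposition puts a clique entirely inside one bag — forcing width ≥ 4. The upper and lower bounds meet at 4, so that is the treewidth.

Treewidth 4.
One optimal decomposition is:
Bags: B1 = {a, b, c, d, e}
Tree: (single bag)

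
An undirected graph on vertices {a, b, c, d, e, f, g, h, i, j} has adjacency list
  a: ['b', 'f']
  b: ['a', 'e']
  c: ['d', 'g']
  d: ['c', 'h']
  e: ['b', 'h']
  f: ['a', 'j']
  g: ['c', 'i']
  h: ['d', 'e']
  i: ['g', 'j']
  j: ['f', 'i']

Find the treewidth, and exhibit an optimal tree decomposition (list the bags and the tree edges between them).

Treewidth 2.
One optimal decomposition is:
Bags: B1 = {a, b, f}  B2 = {b, e, f}  B3 = {e, f, h}  B4 = {d, f, h}  B5 = {c, d, f}  B6 = {c, f, g}  B7 = {f, g, i}  B8 = {f, i, j}
Tree: B1–B2, B2–B3, B3–B4, B4–B5, B5–B6, B6–B7, B7–B8

Every bag has size at most 3, so the width is 3 − 1 = 2 and tw(G) ≤ 2. Since f–a–b–e–h–d–c–g–i–j–f is a cycle in G, G is not acyclic. Forests are exactly the graphs of treewidth ≤ 1, so tw(G) ≥ 2. Therefore the treewidth is 2.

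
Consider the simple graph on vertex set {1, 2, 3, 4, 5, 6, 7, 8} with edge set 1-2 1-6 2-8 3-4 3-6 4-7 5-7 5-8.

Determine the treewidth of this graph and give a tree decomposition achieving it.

Each bag holds 3 vertices, so the decomposition has width 2, which upper-bounds the treewidth. For the lower bound, G contains the cycle 8–2–1–6–3–4–7–5–8, so G is not a forest; only forests have treewidth ≤ 1, hence tw(G) ≥ 2. Therefore the treewidth is 2.

Treewidth 2.
One such decomposition:
Bags: B1 = {1, 2, 8}  B2 = {1, 6, 8}  B3 = {3, 6, 8}  B4 = {3, 4, 8}  B5 = {4, 7, 8}  B6 = {5, 7, 8}
Tree: B1–B2, B2–B3, B3–B4, B4–B5, B5–B6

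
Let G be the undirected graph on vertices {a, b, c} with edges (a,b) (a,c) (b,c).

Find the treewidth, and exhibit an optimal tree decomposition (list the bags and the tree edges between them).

A single bag containing all 3 vertices is trivially a valid decomposition of width 2. On the other hand G contains the 3-clique {a, b, c}. A clique must lie in a single bag of any decomposition, so no decomposition can have width below 2. The upper and lower bounds meet at 2, so that is the treewidth.

Treewidth 2.
One such decomposition:
Bags: B1 = {a, b, c}
Tree: (single bag)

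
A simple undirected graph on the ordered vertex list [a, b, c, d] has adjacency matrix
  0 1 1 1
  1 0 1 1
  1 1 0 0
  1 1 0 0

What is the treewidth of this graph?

A width-2 tree decomposition is:
Bags: B1 = {a, b, d}  B2 = {a, b, c}
Tree: B1–B2
Every bag has size at most 3, so the width is 3 − 1 = 2 and tw(G) ≤ 2. For the lower bound, the 3 vertices {a, b, d} are pairwise adjacent, and any tree decomposition puts a clique entirely inside one bag — forcing width ≥ 2. The upper and lower bounds meet at 2, so that is the treewidth.

2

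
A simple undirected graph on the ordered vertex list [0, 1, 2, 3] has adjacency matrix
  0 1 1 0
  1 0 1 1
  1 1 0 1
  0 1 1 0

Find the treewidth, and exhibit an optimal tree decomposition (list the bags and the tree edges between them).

Treewidth 2.
One optimal decomposition is:
Bags: B1 = {0, 1, 2}  B2 = {1, 2, 3}
Tree: B1–B2

The largest bag has 3 vertices, giving width 2; this decomposition certifies tw(G) ≤ 2. For the lower bound, the 3 vertices {0, 1, 2} are pairwise adjacent, and any tree decomposition puts a clique entirely inside one bag — forcing width ≥ 2. Hence tw(G) = 2 exactly.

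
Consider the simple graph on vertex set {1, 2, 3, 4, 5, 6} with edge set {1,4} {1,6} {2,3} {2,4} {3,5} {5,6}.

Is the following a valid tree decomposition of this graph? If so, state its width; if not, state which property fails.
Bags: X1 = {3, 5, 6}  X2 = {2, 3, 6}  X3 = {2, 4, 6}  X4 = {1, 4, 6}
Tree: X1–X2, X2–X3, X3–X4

Yes; width 2.

Every vertex of G appears in some bag (union = {1, 2, 3, 4, 5, 6}); every edge is covered by a bag; and for each vertex v the set of bags containing v is connected in the bag tree. The decomposition is therefore valid. The largest bag has 3 vertices, so the width is 2.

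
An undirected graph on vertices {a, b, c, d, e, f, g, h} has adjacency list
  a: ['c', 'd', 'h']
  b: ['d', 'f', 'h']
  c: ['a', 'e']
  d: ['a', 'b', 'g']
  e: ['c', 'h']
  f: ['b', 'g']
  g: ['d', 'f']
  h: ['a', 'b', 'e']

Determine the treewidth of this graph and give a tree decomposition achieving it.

Treewidth 2.
One optimal decomposition is:
Bags: B1 = {b, f, g}  B2 = {b, d, g}  B3 = {b, d, h}  B4 = {a, d, h}  B5 = {a, e, h}  B6 = {a, c, e}
Tree: B1–B2, B2–B3, B3–B4, B4–B5, B5–B6

The largest bag has 3 vertices, giving width 2; this decomposition certifies tw(G) ≤ 2. For the lower bound, G contains the cycle f–g–d–b–f, so G is not a forest; only forests have treewidth ≤ 1, hence tw(G) ≥ 2. Hence tw(G) = 2 exactly.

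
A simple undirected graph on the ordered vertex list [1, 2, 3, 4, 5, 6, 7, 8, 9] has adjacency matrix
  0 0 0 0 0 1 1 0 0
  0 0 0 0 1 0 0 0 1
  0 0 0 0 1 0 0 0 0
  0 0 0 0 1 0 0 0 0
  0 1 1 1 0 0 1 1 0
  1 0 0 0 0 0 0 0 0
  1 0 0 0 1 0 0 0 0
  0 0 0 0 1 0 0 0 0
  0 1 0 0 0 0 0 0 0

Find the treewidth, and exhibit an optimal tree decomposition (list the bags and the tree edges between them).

Every bag has size at most 2, so the width is 2 − 1 = 1 and tw(G) ≤ 1. Any graph with an edge has treewidth ≥ 1, and G has the edge 2–5. Combining the bounds, tw(G) = 1.

Treewidth 1.
One such decomposition:
Bags: B1 = {2, 5}  B2 = {4, 5}  B3 = {5, 7}  B4 = {1, 7}  B5 = {1, 6}  B6 = {3, 5}  B7 = {5, 8}  B8 = {2, 9}
Tree: B1–B2, B2–B3, B3–B4, B4–B5, B1–B6, B1–B7, B1–B8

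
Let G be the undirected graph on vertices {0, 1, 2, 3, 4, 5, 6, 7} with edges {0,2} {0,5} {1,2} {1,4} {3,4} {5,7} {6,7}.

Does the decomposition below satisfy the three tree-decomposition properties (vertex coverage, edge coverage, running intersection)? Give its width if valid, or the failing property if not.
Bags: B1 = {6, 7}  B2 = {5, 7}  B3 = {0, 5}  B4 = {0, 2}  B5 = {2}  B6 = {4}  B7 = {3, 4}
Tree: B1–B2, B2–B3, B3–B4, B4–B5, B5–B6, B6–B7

A tree decomposition must satisfy three properties: every vertex lies in some bag; for every edge, both endpoints lie together in some bag; and for every vertex, the bags containing it form a connected subtree. Here vertex 1 appears in no bag, so the decomposition is invalid.

No — vertex 1 appears in no bag.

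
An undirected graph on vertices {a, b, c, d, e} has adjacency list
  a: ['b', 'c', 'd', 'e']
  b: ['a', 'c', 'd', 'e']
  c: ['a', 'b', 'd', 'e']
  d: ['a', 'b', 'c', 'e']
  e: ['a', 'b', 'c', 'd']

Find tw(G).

4

A width-4 tree decomposition is:
Bags: B1 = {a, b, c, d, e}
Tree: (single bag)
A single bag containing all 5 vertices is trivially a valid decomposition of width 4. On the other hand G contains the 5-clique {a, b, c, d, e}. A clique must lie in a single bag of any decomposition, so no decomposition can have width below 4. Combining the bounds, tw(G) = 4.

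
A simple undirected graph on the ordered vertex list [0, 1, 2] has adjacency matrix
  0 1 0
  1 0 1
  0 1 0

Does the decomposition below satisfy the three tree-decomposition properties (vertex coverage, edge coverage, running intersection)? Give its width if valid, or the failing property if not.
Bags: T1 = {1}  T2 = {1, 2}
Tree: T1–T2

No — vertex 0 appears in no bag.

A tree decomposition must satisfy three properties: every vertex lies in some bag; for every edge, both endpoints lie together in some bag; and for every vertex, the bags containing it form a connected subtree. Here vertex 0 appears in no bag, so the decomposition is invalid.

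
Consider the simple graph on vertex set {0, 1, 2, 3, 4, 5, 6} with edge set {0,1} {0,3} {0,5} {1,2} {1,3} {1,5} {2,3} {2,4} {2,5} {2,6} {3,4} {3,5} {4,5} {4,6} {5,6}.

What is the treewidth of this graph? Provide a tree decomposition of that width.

The largest bag has 4 vertices, giving width 3; this decomposition certifies tw(G) ≤ 3. Conversely, {0, 1, 3, 5} is a clique of size 4, and the vertices of any clique must share a bag in every tree decomposition; so some bag has ≥ 4 vertices and tw(G) ≥ 3. Hence tw(G) = 3 exactly.

Treewidth 3.
One optimal decomposition is:
Bags: B1 = {1, 2, 3, 5}  B2 = {0, 1, 3, 5}  B3 = {2, 3, 4, 5}  B4 = {2, 4, 5, 6}
Tree: B1–B2, B1–B3, B3–B4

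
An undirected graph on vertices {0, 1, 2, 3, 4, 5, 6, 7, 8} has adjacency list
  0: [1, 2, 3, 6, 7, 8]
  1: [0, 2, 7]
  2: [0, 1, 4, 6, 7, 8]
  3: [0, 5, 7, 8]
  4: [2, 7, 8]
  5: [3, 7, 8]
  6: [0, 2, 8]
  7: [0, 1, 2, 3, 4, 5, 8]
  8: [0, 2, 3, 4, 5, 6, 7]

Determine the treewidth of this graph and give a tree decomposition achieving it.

Treewidth 3.
One such decomposition:
Bags: B1 = {0, 2, 6, 8}  B2 = {0, 2, 7, 8}  B3 = {0, 1, 2, 7}  B4 = {0, 3, 7, 8}  B5 = {3, 5, 7, 8}  B6 = {2, 4, 7, 8}
Tree: B1–B2, B2–B3, B2–B4, B4–B5, B2–B6

Every bag has size at most 4, so the width is 4 − 1 = 3 and tw(G) ≤ 3. On the other hand G contains the 4-clique {0, 2, 6, 8}. A clique must lie in a single bag of any decomposition, so no decomposition can have width below 3. The upper and lower bounds meet at 3, so that is the treewidth.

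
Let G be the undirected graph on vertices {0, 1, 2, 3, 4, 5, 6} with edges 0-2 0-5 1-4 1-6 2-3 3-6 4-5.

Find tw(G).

A width-2 tree decomposition is:
Bags: B1 = {1, 4, 5}  B2 = {1, 5, 6}  B3 = {3, 5, 6}  B4 = {2, 3, 5}  B5 = {0, 2, 5}
Tree: B1–B2, B2–B3, B3–B4, B4–B5
Each bag holds 3 vertices, so the decomposition has width 2, which upper-bounds the treewidth. The edges 5–4–1–6–3–2–0–5 form a cycle, so G is not a tree and its treewidth is at least 2. Hence tw(G) = 2 exactly.

2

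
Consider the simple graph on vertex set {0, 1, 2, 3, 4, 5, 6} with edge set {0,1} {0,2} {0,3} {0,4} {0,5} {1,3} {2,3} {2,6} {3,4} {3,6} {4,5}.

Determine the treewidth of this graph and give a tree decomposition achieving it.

Treewidth 2.
One such decomposition:
Bags: B1 = {0, 3, 4}  B2 = {0, 4, 5}  B3 = {0, 2, 3}  B4 = {2, 3, 6}  B5 = {0, 1, 3}
Tree: B1–B2, B1–B3, B3–B4, B1–B5

Each bag holds 3 vertices, so the decomposition has width 2, which upper-bounds the treewidth. On the other hand G contains the 3-clique {0, 1, 3}. A clique must lie in a single bag of any decomposition, so no decomposition can have width below 2. Therefore the treewidth is 2.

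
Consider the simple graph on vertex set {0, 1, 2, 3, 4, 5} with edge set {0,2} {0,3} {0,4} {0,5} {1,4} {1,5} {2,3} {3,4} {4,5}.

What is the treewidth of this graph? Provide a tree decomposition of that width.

Treewidth 2.
One such decomposition:
Bags: B1 = {0, 3, 4}  B2 = {0, 2, 3}  B3 = {0, 4, 5}  B4 = {1, 4, 5}
Tree: B1–B2, B1–B3, B3–B4

The largest bag has 3 vertices, giving width 2; this decomposition certifies tw(G) ≤ 2. On the other hand G contains the 3-clique {0, 2, 3}. A clique must lie in a single bag of any decomposition, so no decomposition can have width below 2. Combining the bounds, tw(G) = 2.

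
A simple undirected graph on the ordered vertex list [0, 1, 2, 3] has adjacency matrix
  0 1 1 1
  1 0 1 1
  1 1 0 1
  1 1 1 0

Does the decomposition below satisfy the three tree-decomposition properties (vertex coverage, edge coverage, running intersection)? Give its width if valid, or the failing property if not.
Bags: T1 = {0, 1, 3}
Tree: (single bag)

A tree decomposition must satisfy three properties: every vertex lies in some bag; for every edge, both endpoints lie together in some bag; and for every vertex, the bags containing it form a connected subtree. Here vertex 2 appears in no bag, so the decomposition is invalid.

No — vertex 2 appears in no bag.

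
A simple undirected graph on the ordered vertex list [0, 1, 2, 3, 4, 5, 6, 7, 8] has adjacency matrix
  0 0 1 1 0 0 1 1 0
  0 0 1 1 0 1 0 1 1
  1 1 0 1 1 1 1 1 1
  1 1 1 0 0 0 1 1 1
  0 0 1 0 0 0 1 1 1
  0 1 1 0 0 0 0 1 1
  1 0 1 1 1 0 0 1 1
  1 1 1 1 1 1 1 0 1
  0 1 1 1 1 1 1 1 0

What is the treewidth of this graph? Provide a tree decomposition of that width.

Treewidth 4.
Bags: B1 = {2, 3, 6, 7, 8}  B2 = {1, 2, 3, 7, 8}  B3 = {2, 4, 6, 7, 8}  B4 = {1, 2, 5, 7, 8}  B5 = {0, 2, 3, 6, 7}
Tree: B1–B2, B1–B3, B2–B4, B1–B5

The largest bag has 5 vertices, giving width 4; this decomposition certifies tw(G) ≤ 4. Conversely, {0, 2, 3, 6, 7} is a clique of size 5, and the vertices of any clique must share a bag in every tree decomposition; so some bag has ≥ 5 vertices and tw(G) ≥ 4. Therefore the treewidth is 4.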